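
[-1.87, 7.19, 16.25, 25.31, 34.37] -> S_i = -1.87 + 9.06*i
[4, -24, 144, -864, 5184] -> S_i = 4*-6^i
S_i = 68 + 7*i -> [68, 75, 82, 89, 96]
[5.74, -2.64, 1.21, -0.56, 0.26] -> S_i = 5.74*(-0.46)^i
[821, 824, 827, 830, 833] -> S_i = 821 + 3*i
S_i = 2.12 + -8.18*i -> [2.12, -6.06, -14.24, -22.42, -30.6]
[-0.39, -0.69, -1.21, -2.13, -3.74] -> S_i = -0.39*1.76^i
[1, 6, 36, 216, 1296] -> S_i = 1*6^i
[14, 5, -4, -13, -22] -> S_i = 14 + -9*i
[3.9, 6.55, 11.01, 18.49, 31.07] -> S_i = 3.90*1.68^i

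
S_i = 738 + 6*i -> [738, 744, 750, 756, 762]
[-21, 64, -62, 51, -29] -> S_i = Random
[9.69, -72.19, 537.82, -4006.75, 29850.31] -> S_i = 9.69*(-7.45)^i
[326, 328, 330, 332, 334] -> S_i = 326 + 2*i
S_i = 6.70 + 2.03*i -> [6.7, 8.73, 10.76, 12.79, 14.82]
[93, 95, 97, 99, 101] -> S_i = 93 + 2*i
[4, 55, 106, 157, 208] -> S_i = 4 + 51*i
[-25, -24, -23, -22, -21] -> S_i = -25 + 1*i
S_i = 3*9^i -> [3, 27, 243, 2187, 19683]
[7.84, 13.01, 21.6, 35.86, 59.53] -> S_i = 7.84*1.66^i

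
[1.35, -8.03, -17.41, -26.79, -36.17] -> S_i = 1.35 + -9.38*i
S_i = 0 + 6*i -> [0, 6, 12, 18, 24]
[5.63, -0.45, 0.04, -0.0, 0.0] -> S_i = 5.63*(-0.08)^i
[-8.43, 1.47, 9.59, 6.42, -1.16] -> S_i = Random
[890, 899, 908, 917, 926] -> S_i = 890 + 9*i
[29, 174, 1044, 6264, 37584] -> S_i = 29*6^i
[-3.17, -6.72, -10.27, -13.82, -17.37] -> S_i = -3.17 + -3.55*i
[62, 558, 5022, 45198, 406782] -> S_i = 62*9^i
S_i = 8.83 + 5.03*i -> [8.83, 13.86, 18.89, 23.92, 28.95]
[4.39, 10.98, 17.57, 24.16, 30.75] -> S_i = 4.39 + 6.59*i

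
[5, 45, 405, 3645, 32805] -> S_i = 5*9^i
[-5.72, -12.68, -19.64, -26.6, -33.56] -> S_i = -5.72 + -6.96*i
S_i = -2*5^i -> [-2, -10, -50, -250, -1250]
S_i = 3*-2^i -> [3, -6, 12, -24, 48]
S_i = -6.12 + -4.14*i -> [-6.12, -10.26, -14.4, -18.54, -22.68]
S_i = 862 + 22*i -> [862, 884, 906, 928, 950]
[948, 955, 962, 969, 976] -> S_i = 948 + 7*i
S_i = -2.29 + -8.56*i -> [-2.29, -10.85, -19.41, -27.97, -36.53]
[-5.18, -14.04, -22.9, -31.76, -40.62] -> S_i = -5.18 + -8.86*i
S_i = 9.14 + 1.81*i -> [9.14, 10.95, 12.76, 14.57, 16.38]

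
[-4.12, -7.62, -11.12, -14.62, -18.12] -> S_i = -4.12 + -3.50*i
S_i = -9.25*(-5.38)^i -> [-9.25, 49.76, -267.74, 1440.42, -7749.45]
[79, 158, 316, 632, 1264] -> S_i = 79*2^i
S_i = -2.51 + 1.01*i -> [-2.51, -1.5, -0.49, 0.52, 1.53]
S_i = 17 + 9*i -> [17, 26, 35, 44, 53]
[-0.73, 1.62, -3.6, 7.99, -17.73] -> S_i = -0.73*(-2.22)^i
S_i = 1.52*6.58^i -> [1.52, 10.0, 65.81, 433.03, 2849.36]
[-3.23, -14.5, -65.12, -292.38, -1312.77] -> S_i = -3.23*4.49^i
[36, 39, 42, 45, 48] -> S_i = 36 + 3*i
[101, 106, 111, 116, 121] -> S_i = 101 + 5*i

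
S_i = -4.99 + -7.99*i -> [-4.99, -12.98, -20.97, -28.96, -36.95]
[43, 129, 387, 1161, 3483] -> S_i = 43*3^i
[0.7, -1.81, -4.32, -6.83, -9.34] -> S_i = 0.70 + -2.51*i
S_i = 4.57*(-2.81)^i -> [4.57, -12.84, 36.09, -101.4, 284.93]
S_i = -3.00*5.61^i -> [-3.0, -16.83, -94.42, -529.68, -2971.48]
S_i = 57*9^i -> [57, 513, 4617, 41553, 373977]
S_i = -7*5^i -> [-7, -35, -175, -875, -4375]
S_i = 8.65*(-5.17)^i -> [8.65, -44.72, 231.2, -1195.33, 6179.85]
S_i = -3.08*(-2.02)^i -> [-3.08, 6.22, -12.57, 25.39, -51.28]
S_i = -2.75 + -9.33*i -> [-2.75, -12.08, -21.41, -30.74, -40.07]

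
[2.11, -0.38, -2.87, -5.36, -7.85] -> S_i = 2.11 + -2.49*i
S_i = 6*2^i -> [6, 12, 24, 48, 96]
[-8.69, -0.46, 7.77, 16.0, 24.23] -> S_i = -8.69 + 8.23*i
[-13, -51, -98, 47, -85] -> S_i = Random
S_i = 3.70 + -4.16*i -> [3.7, -0.46, -4.62, -8.78, -12.94]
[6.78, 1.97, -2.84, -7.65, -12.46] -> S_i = 6.78 + -4.81*i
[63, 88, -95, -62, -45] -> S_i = Random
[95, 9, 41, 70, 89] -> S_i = Random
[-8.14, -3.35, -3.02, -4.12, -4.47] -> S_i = Random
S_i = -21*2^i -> [-21, -42, -84, -168, -336]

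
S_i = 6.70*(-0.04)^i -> [6.7, -0.27, 0.01, -0.0, 0.0]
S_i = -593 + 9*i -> [-593, -584, -575, -566, -557]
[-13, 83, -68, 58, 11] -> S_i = Random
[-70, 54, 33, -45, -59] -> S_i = Random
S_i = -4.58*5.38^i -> [-4.58, -24.64, -132.57, -713.2, -3837.02]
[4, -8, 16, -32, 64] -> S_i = 4*-2^i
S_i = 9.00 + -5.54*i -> [9.0, 3.46, -2.08, -7.62, -13.16]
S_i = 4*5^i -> [4, 20, 100, 500, 2500]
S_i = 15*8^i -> [15, 120, 960, 7680, 61440]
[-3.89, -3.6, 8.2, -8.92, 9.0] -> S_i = Random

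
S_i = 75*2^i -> [75, 150, 300, 600, 1200]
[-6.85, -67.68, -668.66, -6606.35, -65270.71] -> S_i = -6.85*9.88^i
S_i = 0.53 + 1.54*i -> [0.53, 2.07, 3.61, 5.15, 6.69]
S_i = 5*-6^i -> [5, -30, 180, -1080, 6480]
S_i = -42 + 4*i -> [-42, -38, -34, -30, -26]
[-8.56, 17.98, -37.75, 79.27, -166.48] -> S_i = -8.56*(-2.10)^i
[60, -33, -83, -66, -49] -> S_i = Random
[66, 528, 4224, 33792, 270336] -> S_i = 66*8^i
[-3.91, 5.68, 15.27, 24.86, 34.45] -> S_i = -3.91 + 9.59*i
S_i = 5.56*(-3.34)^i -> [5.56, -18.57, 62.03, -207.16, 691.93]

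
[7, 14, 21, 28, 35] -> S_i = 7 + 7*i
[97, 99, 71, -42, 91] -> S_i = Random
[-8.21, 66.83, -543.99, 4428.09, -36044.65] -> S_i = -8.21*(-8.14)^i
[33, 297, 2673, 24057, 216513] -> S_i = 33*9^i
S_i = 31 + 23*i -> [31, 54, 77, 100, 123]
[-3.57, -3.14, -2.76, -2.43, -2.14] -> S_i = -3.57*0.88^i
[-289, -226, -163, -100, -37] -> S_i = -289 + 63*i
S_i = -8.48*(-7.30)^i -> [-8.48, 61.9, -451.9, 3298.86, -24081.71]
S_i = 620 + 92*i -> [620, 712, 804, 896, 988]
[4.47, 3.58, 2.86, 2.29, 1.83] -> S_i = 4.47*0.80^i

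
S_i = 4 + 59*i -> [4, 63, 122, 181, 240]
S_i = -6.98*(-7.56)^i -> [-6.98, 52.77, -398.93, 3015.93, -22800.41]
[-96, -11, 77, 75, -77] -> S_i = Random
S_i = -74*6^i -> [-74, -444, -2664, -15984, -95904]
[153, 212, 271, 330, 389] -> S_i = 153 + 59*i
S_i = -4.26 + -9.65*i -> [-4.26, -13.91, -23.56, -33.21, -42.86]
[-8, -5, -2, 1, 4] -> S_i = -8 + 3*i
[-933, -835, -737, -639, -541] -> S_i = -933 + 98*i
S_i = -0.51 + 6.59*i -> [-0.51, 6.08, 12.67, 19.26, 25.85]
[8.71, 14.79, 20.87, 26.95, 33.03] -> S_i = 8.71 + 6.08*i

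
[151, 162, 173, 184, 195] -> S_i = 151 + 11*i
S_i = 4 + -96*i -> [4, -92, -188, -284, -380]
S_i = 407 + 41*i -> [407, 448, 489, 530, 571]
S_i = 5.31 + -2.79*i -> [5.31, 2.52, -0.27, -3.06, -5.85]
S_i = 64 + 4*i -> [64, 68, 72, 76, 80]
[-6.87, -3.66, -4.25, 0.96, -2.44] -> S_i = Random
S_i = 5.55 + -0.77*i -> [5.55, 4.78, 4.01, 3.24, 2.47]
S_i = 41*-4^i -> [41, -164, 656, -2624, 10496]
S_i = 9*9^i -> [9, 81, 729, 6561, 59049]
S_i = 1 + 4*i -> [1, 5, 9, 13, 17]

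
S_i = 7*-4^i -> [7, -28, 112, -448, 1792]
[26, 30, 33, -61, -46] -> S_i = Random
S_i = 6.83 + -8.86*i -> [6.83, -2.03, -10.89, -19.75, -28.61]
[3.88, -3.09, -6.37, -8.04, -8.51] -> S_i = Random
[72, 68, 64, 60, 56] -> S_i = 72 + -4*i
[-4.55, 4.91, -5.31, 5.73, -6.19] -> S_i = -4.55*(-1.08)^i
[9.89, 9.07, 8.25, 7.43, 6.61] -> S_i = 9.89 + -0.82*i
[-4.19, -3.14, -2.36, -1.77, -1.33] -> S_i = -4.19*0.75^i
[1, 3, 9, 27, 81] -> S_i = 1*3^i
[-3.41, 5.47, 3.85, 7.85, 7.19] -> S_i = Random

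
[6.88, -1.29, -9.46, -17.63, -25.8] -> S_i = 6.88 + -8.17*i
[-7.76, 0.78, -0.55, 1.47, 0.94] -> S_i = Random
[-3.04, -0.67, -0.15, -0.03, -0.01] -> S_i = -3.04*0.22^i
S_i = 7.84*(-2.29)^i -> [7.84, -17.95, 41.11, -94.15, 215.6]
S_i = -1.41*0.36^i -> [-1.41, -0.51, -0.18, -0.07, -0.02]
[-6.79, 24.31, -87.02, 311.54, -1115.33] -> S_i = -6.79*(-3.58)^i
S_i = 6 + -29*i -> [6, -23, -52, -81, -110]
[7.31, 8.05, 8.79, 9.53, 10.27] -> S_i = 7.31 + 0.74*i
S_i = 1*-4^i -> [1, -4, 16, -64, 256]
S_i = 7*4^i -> [7, 28, 112, 448, 1792]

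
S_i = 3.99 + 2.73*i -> [3.99, 6.72, 9.45, 12.18, 14.91]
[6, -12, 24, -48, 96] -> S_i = 6*-2^i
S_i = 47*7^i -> [47, 329, 2303, 16121, 112847]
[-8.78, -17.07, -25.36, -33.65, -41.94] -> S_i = -8.78 + -8.29*i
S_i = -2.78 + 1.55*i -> [-2.78, -1.23, 0.32, 1.87, 3.42]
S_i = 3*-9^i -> [3, -27, 243, -2187, 19683]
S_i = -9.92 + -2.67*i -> [-9.92, -12.59, -15.26, -17.93, -20.6]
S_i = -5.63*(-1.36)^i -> [-5.63, 7.66, -10.41, 14.16, -19.26]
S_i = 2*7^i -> [2, 14, 98, 686, 4802]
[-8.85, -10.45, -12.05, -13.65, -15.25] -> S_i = -8.85 + -1.60*i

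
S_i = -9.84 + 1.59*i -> [-9.84, -8.25, -6.66, -5.07, -3.48]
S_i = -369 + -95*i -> [-369, -464, -559, -654, -749]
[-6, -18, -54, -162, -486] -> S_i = -6*3^i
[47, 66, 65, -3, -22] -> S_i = Random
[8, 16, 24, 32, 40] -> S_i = 8 + 8*i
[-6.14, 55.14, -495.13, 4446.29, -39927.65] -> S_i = -6.14*(-8.98)^i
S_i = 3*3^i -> [3, 9, 27, 81, 243]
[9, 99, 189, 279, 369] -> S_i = 9 + 90*i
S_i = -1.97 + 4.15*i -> [-1.97, 2.18, 6.33, 10.48, 14.63]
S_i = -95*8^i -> [-95, -760, -6080, -48640, -389120]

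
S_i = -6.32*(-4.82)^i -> [-6.32, 30.46, -146.83, 707.71, -3411.18]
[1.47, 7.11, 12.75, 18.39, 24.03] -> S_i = 1.47 + 5.64*i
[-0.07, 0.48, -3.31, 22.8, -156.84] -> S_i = -0.07*(-6.88)^i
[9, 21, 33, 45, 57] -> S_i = 9 + 12*i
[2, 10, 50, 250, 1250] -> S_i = 2*5^i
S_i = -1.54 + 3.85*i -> [-1.54, 2.31, 6.16, 10.01, 13.86]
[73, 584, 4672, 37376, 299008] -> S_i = 73*8^i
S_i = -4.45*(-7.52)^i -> [-4.45, 33.46, -251.65, 1892.4, -14230.87]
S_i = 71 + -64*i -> [71, 7, -57, -121, -185]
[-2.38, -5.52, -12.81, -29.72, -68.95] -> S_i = -2.38*2.32^i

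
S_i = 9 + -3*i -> [9, 6, 3, 0, -3]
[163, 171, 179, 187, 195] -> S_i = 163 + 8*i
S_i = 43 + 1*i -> [43, 44, 45, 46, 47]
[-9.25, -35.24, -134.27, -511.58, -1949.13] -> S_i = -9.25*3.81^i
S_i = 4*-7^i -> [4, -28, 196, -1372, 9604]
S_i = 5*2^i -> [5, 10, 20, 40, 80]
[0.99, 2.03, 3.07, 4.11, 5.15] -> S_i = 0.99 + 1.04*i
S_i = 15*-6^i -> [15, -90, 540, -3240, 19440]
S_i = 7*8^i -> [7, 56, 448, 3584, 28672]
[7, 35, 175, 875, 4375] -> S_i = 7*5^i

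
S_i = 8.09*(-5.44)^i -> [8.09, -44.01, 239.41, -1302.4, 7085.07]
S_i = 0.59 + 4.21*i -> [0.59, 4.8, 9.01, 13.22, 17.43]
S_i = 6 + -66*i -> [6, -60, -126, -192, -258]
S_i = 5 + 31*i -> [5, 36, 67, 98, 129]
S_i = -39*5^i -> [-39, -195, -975, -4875, -24375]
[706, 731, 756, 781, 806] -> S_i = 706 + 25*i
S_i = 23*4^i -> [23, 92, 368, 1472, 5888]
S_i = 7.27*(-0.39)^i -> [7.27, -2.84, 1.11, -0.43, 0.17]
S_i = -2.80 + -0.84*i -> [-2.8, -3.64, -4.48, -5.32, -6.16]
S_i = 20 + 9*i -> [20, 29, 38, 47, 56]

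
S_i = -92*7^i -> [-92, -644, -4508, -31556, -220892]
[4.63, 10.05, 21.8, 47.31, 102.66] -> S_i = 4.63*2.17^i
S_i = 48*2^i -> [48, 96, 192, 384, 768]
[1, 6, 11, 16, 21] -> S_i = 1 + 5*i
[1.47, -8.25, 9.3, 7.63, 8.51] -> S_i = Random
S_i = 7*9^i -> [7, 63, 567, 5103, 45927]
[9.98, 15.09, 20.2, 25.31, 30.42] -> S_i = 9.98 + 5.11*i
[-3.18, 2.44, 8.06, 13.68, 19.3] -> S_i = -3.18 + 5.62*i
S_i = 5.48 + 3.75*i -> [5.48, 9.23, 12.98, 16.73, 20.48]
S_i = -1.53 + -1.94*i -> [-1.53, -3.47, -5.41, -7.35, -9.29]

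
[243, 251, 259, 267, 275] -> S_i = 243 + 8*i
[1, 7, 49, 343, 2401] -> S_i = 1*7^i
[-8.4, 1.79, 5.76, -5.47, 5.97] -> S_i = Random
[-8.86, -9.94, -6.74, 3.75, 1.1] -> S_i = Random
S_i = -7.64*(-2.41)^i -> [-7.64, 18.41, -44.37, 106.94, -257.73]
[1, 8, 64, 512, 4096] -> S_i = 1*8^i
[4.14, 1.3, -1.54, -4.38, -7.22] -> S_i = 4.14 + -2.84*i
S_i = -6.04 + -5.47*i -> [-6.04, -11.51, -16.98, -22.45, -27.92]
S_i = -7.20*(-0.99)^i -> [-7.2, 7.13, -7.06, 6.99, -6.92]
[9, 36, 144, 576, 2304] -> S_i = 9*4^i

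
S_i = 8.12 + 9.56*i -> [8.12, 17.68, 27.24, 36.8, 46.36]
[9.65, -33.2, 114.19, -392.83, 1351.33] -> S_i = 9.65*(-3.44)^i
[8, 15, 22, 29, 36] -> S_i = 8 + 7*i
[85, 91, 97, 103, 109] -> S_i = 85 + 6*i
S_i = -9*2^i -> [-9, -18, -36, -72, -144]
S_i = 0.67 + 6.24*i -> [0.67, 6.91, 13.15, 19.39, 25.63]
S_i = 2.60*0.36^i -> [2.6, 0.94, 0.34, 0.12, 0.04]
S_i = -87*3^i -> [-87, -261, -783, -2349, -7047]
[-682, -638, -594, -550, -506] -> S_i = -682 + 44*i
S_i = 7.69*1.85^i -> [7.69, 14.23, 26.32, 48.69, 90.08]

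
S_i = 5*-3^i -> [5, -15, 45, -135, 405]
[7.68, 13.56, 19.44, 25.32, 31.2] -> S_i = 7.68 + 5.88*i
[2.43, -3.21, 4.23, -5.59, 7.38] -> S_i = 2.43*(-1.32)^i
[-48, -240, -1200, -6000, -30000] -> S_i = -48*5^i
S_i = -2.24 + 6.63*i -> [-2.24, 4.39, 11.02, 17.65, 24.28]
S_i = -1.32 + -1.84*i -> [-1.32, -3.16, -5.0, -6.84, -8.68]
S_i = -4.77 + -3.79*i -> [-4.77, -8.56, -12.35, -16.14, -19.93]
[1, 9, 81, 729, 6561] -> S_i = 1*9^i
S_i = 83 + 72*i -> [83, 155, 227, 299, 371]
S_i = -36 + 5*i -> [-36, -31, -26, -21, -16]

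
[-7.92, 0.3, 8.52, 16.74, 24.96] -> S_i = -7.92 + 8.22*i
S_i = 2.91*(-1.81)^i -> [2.91, -5.27, 9.53, -17.26, 31.23]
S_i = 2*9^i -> [2, 18, 162, 1458, 13122]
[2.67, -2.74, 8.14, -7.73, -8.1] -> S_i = Random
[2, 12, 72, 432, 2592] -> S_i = 2*6^i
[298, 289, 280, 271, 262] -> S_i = 298 + -9*i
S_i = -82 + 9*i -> [-82, -73, -64, -55, -46]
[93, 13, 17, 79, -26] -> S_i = Random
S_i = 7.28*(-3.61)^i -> [7.28, -26.28, 94.87, -342.49, 1236.4]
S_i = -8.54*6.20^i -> [-8.54, -52.95, -328.28, -2035.32, -12618.99]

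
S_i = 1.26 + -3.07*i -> [1.26, -1.81, -4.88, -7.95, -11.02]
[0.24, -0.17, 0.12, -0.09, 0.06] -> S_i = 0.24*(-0.71)^i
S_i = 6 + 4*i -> [6, 10, 14, 18, 22]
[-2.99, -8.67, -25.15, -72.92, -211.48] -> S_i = -2.99*2.90^i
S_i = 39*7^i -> [39, 273, 1911, 13377, 93639]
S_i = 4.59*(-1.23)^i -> [4.59, -5.65, 6.94, -8.54, 10.51]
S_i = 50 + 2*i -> [50, 52, 54, 56, 58]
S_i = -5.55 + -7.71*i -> [-5.55, -13.26, -20.97, -28.68, -36.39]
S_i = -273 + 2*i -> [-273, -271, -269, -267, -265]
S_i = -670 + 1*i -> [-670, -669, -668, -667, -666]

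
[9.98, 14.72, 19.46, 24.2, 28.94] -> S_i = 9.98 + 4.74*i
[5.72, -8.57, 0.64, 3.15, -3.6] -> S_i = Random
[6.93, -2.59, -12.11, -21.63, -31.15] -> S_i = 6.93 + -9.52*i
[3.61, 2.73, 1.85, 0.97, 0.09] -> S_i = 3.61 + -0.88*i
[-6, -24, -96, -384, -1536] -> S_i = -6*4^i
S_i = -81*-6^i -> [-81, 486, -2916, 17496, -104976]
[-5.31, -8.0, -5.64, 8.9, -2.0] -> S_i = Random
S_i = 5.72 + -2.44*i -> [5.72, 3.28, 0.84, -1.6, -4.04]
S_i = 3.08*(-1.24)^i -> [3.08, -3.82, 4.74, -5.87, 7.28]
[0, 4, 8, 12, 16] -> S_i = 0 + 4*i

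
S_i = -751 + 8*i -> [-751, -743, -735, -727, -719]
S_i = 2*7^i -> [2, 14, 98, 686, 4802]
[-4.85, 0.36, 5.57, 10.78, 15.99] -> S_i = -4.85 + 5.21*i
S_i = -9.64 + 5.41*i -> [-9.64, -4.23, 1.18, 6.59, 12.0]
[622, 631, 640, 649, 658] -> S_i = 622 + 9*i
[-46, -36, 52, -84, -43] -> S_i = Random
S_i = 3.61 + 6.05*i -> [3.61, 9.66, 15.71, 21.76, 27.81]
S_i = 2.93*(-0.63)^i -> [2.93, -1.85, 1.16, -0.73, 0.46]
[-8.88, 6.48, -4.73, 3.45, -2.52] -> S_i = -8.88*(-0.73)^i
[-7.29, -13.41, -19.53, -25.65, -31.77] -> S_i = -7.29 + -6.12*i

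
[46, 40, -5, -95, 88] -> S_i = Random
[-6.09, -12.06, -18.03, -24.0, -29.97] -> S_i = -6.09 + -5.97*i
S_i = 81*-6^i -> [81, -486, 2916, -17496, 104976]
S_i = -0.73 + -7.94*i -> [-0.73, -8.67, -16.61, -24.55, -32.49]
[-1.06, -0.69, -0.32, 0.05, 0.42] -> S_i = -1.06 + 0.37*i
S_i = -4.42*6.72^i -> [-4.42, -29.7, -199.6, -1341.31, -9013.62]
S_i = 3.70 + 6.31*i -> [3.7, 10.01, 16.32, 22.63, 28.94]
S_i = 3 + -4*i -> [3, -1, -5, -9, -13]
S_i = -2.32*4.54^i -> [-2.32, -10.53, -47.82, -217.1, -985.62]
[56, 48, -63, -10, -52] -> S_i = Random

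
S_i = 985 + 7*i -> [985, 992, 999, 1006, 1013]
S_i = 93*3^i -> [93, 279, 837, 2511, 7533]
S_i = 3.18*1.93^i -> [3.18, 6.14, 11.85, 22.86, 44.12]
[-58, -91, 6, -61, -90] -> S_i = Random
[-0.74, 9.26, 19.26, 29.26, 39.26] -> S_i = -0.74 + 10.00*i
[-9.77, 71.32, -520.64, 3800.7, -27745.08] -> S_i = -9.77*(-7.30)^i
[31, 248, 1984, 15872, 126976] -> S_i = 31*8^i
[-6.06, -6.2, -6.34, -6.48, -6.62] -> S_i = -6.06 + -0.14*i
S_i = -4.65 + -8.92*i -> [-4.65, -13.57, -22.49, -31.41, -40.33]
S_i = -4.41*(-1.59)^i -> [-4.41, 7.01, -11.15, 17.73, -28.19]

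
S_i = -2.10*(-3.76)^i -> [-2.1, 7.9, -29.69, 111.63, -419.73]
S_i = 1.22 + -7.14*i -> [1.22, -5.92, -13.06, -20.2, -27.34]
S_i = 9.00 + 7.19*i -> [9.0, 16.19, 23.38, 30.57, 37.76]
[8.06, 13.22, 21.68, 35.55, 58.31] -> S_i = 8.06*1.64^i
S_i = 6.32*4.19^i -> [6.32, 26.48, 110.95, 464.9, 1947.93]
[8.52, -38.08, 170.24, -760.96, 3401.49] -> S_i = 8.52*(-4.47)^i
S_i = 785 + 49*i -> [785, 834, 883, 932, 981]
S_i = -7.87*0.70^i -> [-7.87, -5.51, -3.86, -2.7, -1.89]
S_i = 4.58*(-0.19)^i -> [4.58, -0.87, 0.17, -0.03, 0.01]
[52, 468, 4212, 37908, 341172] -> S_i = 52*9^i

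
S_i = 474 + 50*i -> [474, 524, 574, 624, 674]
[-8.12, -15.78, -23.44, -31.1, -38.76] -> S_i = -8.12 + -7.66*i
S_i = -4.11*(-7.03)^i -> [-4.11, 28.89, -203.12, 1427.93, -10038.37]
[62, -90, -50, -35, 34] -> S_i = Random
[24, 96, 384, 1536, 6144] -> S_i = 24*4^i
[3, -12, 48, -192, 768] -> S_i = 3*-4^i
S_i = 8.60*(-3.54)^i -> [8.6, -30.44, 107.77, -381.51, 1350.55]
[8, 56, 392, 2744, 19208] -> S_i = 8*7^i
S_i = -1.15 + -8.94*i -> [-1.15, -10.09, -19.03, -27.97, -36.91]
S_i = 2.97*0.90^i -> [2.97, 2.67, 2.41, 2.17, 1.95]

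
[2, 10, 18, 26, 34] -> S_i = 2 + 8*i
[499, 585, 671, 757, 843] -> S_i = 499 + 86*i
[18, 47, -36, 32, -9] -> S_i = Random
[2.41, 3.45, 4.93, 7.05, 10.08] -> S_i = 2.41*1.43^i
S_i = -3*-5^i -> [-3, 15, -75, 375, -1875]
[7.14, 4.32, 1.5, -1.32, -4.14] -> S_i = 7.14 + -2.82*i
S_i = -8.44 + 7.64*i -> [-8.44, -0.8, 6.84, 14.48, 22.12]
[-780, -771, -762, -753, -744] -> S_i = -780 + 9*i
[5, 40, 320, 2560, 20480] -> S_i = 5*8^i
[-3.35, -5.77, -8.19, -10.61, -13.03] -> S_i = -3.35 + -2.42*i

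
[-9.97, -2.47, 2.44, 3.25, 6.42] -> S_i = Random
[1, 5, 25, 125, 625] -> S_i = 1*5^i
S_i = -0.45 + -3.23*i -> [-0.45, -3.68, -6.91, -10.14, -13.37]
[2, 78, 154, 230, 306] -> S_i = 2 + 76*i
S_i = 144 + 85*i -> [144, 229, 314, 399, 484]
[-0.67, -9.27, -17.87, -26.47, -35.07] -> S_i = -0.67 + -8.60*i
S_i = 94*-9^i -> [94, -846, 7614, -68526, 616734]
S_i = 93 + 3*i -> [93, 96, 99, 102, 105]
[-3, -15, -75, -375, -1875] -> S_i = -3*5^i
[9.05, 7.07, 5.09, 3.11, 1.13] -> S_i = 9.05 + -1.98*i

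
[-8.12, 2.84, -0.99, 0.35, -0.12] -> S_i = -8.12*(-0.35)^i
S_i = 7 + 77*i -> [7, 84, 161, 238, 315]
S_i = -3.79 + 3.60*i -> [-3.79, -0.19, 3.41, 7.01, 10.61]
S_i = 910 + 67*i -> [910, 977, 1044, 1111, 1178]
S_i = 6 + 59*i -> [6, 65, 124, 183, 242]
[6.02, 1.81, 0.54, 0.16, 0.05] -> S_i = 6.02*0.30^i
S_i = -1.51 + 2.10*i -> [-1.51, 0.59, 2.69, 4.79, 6.89]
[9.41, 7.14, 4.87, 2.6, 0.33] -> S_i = 9.41 + -2.27*i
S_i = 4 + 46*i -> [4, 50, 96, 142, 188]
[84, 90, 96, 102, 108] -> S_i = 84 + 6*i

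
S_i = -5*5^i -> [-5, -25, -125, -625, -3125]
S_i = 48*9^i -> [48, 432, 3888, 34992, 314928]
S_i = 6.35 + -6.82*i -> [6.35, -0.47, -7.29, -14.11, -20.93]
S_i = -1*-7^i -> [-1, 7, -49, 343, -2401]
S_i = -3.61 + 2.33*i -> [-3.61, -1.28, 1.05, 3.38, 5.71]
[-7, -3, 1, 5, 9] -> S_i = -7 + 4*i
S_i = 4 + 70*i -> [4, 74, 144, 214, 284]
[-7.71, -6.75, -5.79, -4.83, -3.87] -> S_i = -7.71 + 0.96*i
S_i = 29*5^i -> [29, 145, 725, 3625, 18125]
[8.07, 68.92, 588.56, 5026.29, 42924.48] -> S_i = 8.07*8.54^i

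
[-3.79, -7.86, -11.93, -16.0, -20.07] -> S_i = -3.79 + -4.07*i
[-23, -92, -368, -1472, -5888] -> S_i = -23*4^i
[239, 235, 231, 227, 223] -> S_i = 239 + -4*i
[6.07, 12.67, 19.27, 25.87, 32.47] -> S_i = 6.07 + 6.60*i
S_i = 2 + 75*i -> [2, 77, 152, 227, 302]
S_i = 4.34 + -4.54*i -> [4.34, -0.2, -4.74, -9.28, -13.82]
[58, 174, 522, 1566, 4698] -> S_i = 58*3^i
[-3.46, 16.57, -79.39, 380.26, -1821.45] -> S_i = -3.46*(-4.79)^i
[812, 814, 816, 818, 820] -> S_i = 812 + 2*i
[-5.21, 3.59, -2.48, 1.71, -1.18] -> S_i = -5.21*(-0.69)^i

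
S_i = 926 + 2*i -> [926, 928, 930, 932, 934]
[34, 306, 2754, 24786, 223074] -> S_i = 34*9^i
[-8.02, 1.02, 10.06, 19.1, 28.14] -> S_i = -8.02 + 9.04*i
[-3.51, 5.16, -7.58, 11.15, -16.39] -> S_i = -3.51*(-1.47)^i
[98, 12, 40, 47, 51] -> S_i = Random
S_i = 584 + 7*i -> [584, 591, 598, 605, 612]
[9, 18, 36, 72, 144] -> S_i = 9*2^i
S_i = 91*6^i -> [91, 546, 3276, 19656, 117936]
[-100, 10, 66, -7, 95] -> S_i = Random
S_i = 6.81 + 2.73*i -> [6.81, 9.54, 12.27, 15.0, 17.73]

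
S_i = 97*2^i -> [97, 194, 388, 776, 1552]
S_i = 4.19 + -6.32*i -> [4.19, -2.13, -8.45, -14.77, -21.09]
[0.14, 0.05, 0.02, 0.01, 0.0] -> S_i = 0.14*0.39^i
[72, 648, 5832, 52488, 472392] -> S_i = 72*9^i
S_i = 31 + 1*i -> [31, 32, 33, 34, 35]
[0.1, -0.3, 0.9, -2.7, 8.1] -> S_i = 0.10*(-3.00)^i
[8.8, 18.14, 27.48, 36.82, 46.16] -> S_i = 8.80 + 9.34*i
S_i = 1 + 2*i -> [1, 3, 5, 7, 9]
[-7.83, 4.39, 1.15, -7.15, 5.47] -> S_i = Random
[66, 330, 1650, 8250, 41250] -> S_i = 66*5^i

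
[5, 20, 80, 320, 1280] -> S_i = 5*4^i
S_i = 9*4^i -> [9, 36, 144, 576, 2304]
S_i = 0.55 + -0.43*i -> [0.55, 0.12, -0.31, -0.74, -1.17]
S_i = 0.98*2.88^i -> [0.98, 2.82, 8.13, 23.41, 67.42]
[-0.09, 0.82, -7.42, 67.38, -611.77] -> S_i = -0.09*(-9.08)^i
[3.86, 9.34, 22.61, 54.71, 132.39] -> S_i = 3.86*2.42^i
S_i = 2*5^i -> [2, 10, 50, 250, 1250]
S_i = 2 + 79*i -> [2, 81, 160, 239, 318]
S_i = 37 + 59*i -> [37, 96, 155, 214, 273]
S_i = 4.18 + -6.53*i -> [4.18, -2.35, -8.88, -15.41, -21.94]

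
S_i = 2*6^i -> [2, 12, 72, 432, 2592]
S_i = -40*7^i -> [-40, -280, -1960, -13720, -96040]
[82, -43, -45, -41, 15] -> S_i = Random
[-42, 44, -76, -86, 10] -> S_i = Random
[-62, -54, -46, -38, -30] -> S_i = -62 + 8*i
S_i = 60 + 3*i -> [60, 63, 66, 69, 72]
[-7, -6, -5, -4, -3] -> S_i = -7 + 1*i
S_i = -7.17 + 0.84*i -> [-7.17, -6.33, -5.49, -4.65, -3.81]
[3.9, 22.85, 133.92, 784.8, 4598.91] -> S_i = 3.90*5.86^i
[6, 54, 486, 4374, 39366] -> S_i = 6*9^i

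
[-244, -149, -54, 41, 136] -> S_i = -244 + 95*i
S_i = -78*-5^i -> [-78, 390, -1950, 9750, -48750]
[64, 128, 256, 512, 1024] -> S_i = 64*2^i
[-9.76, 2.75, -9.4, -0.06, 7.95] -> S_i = Random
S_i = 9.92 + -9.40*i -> [9.92, 0.52, -8.88, -18.28, -27.68]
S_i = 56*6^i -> [56, 336, 2016, 12096, 72576]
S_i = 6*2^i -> [6, 12, 24, 48, 96]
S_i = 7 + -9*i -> [7, -2, -11, -20, -29]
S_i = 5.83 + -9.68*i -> [5.83, -3.85, -13.53, -23.21, -32.89]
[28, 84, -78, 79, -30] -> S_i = Random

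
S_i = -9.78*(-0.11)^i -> [-9.78, 1.08, -0.12, 0.01, -0.0]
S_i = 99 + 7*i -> [99, 106, 113, 120, 127]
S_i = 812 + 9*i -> [812, 821, 830, 839, 848]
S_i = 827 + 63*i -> [827, 890, 953, 1016, 1079]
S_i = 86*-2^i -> [86, -172, 344, -688, 1376]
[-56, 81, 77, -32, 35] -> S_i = Random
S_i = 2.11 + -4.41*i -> [2.11, -2.3, -6.71, -11.12, -15.53]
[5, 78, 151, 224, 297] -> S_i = 5 + 73*i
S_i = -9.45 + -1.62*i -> [-9.45, -11.07, -12.69, -14.31, -15.93]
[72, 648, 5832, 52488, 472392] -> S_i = 72*9^i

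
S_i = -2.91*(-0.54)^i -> [-2.91, 1.57, -0.85, 0.46, -0.25]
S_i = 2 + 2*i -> [2, 4, 6, 8, 10]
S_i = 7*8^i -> [7, 56, 448, 3584, 28672]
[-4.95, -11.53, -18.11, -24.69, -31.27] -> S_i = -4.95 + -6.58*i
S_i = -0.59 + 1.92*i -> [-0.59, 1.33, 3.25, 5.17, 7.09]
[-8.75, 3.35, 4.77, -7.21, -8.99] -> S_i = Random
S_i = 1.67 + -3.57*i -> [1.67, -1.9, -5.47, -9.04, -12.61]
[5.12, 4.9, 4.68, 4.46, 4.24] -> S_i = 5.12 + -0.22*i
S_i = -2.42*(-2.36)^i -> [-2.42, 5.71, -13.48, 31.81, -75.07]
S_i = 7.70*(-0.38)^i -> [7.7, -2.93, 1.11, -0.42, 0.16]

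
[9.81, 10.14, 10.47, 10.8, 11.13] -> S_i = 9.81 + 0.33*i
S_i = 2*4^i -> [2, 8, 32, 128, 512]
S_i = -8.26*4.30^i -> [-8.26, -35.52, -152.73, -656.73, -2823.93]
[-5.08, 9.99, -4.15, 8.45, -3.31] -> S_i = Random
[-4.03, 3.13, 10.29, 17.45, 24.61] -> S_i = -4.03 + 7.16*i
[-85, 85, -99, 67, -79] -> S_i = Random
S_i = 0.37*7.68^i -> [0.37, 2.84, 21.82, 167.6, 1287.2]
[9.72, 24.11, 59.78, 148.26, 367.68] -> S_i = 9.72*2.48^i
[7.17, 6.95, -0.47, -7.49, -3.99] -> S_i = Random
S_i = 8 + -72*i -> [8, -64, -136, -208, -280]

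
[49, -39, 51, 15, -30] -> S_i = Random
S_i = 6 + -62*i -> [6, -56, -118, -180, -242]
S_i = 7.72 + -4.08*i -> [7.72, 3.64, -0.44, -4.52, -8.6]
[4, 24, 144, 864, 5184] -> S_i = 4*6^i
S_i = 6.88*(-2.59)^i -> [6.88, -17.82, 46.15, -119.53, 309.59]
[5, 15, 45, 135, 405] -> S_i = 5*3^i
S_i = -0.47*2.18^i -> [-0.47, -1.02, -2.23, -4.87, -10.62]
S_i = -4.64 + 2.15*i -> [-4.64, -2.49, -0.34, 1.81, 3.96]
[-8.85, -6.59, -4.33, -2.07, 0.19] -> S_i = -8.85 + 2.26*i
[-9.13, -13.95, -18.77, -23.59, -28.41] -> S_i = -9.13 + -4.82*i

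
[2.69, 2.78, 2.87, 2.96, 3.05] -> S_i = 2.69 + 0.09*i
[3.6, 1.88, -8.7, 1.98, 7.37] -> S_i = Random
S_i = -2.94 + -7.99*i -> [-2.94, -10.93, -18.92, -26.91, -34.9]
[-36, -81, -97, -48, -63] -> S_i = Random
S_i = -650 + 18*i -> [-650, -632, -614, -596, -578]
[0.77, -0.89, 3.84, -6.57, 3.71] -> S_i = Random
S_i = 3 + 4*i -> [3, 7, 11, 15, 19]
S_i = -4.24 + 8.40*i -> [-4.24, 4.16, 12.56, 20.96, 29.36]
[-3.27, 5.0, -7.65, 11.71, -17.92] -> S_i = -3.27*(-1.53)^i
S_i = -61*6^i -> [-61, -366, -2196, -13176, -79056]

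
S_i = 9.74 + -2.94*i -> [9.74, 6.8, 3.86, 0.92, -2.02]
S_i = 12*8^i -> [12, 96, 768, 6144, 49152]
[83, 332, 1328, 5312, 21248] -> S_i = 83*4^i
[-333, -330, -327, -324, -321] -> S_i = -333 + 3*i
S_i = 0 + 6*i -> [0, 6, 12, 18, 24]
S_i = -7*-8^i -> [-7, 56, -448, 3584, -28672]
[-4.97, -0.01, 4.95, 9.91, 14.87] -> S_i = -4.97 + 4.96*i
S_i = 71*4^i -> [71, 284, 1136, 4544, 18176]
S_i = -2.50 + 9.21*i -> [-2.5, 6.71, 15.92, 25.13, 34.34]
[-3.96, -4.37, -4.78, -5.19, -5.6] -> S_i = -3.96 + -0.41*i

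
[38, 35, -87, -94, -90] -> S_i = Random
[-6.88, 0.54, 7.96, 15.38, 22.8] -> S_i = -6.88 + 7.42*i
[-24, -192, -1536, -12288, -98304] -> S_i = -24*8^i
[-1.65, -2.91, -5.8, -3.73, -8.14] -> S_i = Random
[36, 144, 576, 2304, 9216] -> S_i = 36*4^i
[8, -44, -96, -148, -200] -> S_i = 8 + -52*i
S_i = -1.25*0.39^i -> [-1.25, -0.49, -0.19, -0.07, -0.03]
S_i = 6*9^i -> [6, 54, 486, 4374, 39366]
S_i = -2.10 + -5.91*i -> [-2.1, -8.01, -13.92, -19.83, -25.74]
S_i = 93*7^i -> [93, 651, 4557, 31899, 223293]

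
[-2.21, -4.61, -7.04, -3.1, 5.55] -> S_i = Random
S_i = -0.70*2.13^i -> [-0.7, -1.49, -3.18, -6.76, -14.41]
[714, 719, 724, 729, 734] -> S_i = 714 + 5*i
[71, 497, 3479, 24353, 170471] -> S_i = 71*7^i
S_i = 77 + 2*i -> [77, 79, 81, 83, 85]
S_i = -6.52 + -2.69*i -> [-6.52, -9.21, -11.9, -14.59, -17.28]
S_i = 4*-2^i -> [4, -8, 16, -32, 64]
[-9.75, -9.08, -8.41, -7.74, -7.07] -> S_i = -9.75 + 0.67*i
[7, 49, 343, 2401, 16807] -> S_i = 7*7^i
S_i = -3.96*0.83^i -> [-3.96, -3.29, -2.73, -2.26, -1.88]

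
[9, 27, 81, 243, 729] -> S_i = 9*3^i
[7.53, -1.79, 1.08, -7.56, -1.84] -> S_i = Random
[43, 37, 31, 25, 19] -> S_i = 43 + -6*i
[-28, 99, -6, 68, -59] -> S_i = Random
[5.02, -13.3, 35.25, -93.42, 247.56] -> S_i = 5.02*(-2.65)^i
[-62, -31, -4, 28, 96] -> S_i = Random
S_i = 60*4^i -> [60, 240, 960, 3840, 15360]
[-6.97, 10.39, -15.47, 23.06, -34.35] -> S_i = -6.97*(-1.49)^i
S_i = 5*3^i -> [5, 15, 45, 135, 405]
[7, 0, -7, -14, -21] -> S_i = 7 + -7*i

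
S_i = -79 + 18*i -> [-79, -61, -43, -25, -7]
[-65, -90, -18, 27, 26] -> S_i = Random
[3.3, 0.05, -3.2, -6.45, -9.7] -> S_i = 3.30 + -3.25*i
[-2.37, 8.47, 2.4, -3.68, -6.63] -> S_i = Random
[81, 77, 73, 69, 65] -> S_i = 81 + -4*i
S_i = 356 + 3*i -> [356, 359, 362, 365, 368]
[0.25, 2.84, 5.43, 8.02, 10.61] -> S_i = 0.25 + 2.59*i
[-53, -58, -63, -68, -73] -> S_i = -53 + -5*i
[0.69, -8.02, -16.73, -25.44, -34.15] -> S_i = 0.69 + -8.71*i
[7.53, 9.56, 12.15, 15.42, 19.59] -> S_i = 7.53*1.27^i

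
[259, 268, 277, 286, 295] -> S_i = 259 + 9*i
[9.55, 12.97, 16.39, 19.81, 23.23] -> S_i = 9.55 + 3.42*i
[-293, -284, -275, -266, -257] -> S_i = -293 + 9*i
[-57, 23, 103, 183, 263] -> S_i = -57 + 80*i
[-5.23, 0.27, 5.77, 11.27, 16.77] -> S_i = -5.23 + 5.50*i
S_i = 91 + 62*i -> [91, 153, 215, 277, 339]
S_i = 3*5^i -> [3, 15, 75, 375, 1875]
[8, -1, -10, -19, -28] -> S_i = 8 + -9*i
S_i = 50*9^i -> [50, 450, 4050, 36450, 328050]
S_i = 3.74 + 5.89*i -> [3.74, 9.63, 15.52, 21.41, 27.3]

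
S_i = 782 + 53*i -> [782, 835, 888, 941, 994]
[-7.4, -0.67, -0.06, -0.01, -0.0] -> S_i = -7.40*0.09^i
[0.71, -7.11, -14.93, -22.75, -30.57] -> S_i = 0.71 + -7.82*i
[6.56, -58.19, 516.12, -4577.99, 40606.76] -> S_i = 6.56*(-8.87)^i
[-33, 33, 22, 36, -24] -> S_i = Random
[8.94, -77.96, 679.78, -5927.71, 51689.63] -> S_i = 8.94*(-8.72)^i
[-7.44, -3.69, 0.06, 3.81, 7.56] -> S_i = -7.44 + 3.75*i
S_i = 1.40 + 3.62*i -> [1.4, 5.02, 8.64, 12.26, 15.88]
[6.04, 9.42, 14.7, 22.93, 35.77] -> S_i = 6.04*1.56^i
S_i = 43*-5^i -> [43, -215, 1075, -5375, 26875]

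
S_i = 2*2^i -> [2, 4, 8, 16, 32]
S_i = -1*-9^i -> [-1, 9, -81, 729, -6561]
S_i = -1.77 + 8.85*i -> [-1.77, 7.08, 15.93, 24.78, 33.63]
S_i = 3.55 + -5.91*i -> [3.55, -2.36, -8.27, -14.18, -20.09]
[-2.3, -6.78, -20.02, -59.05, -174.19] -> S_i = -2.30*2.95^i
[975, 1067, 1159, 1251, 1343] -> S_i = 975 + 92*i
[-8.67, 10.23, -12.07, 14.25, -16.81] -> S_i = -8.67*(-1.18)^i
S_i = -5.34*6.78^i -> [-5.34, -36.21, -245.47, -1664.3, -11283.92]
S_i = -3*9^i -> [-3, -27, -243, -2187, -19683]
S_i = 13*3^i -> [13, 39, 117, 351, 1053]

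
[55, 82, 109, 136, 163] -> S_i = 55 + 27*i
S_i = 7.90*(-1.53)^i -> [7.9, -12.09, 18.49, -28.29, 43.29]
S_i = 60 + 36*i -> [60, 96, 132, 168, 204]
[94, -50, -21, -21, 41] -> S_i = Random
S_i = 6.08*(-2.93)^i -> [6.08, -17.81, 52.2, -152.93, 448.1]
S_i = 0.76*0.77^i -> [0.76, 0.59, 0.45, 0.35, 0.27]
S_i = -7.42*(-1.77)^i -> [-7.42, 13.13, -23.25, 41.15, -72.83]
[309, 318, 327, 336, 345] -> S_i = 309 + 9*i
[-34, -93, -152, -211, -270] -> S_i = -34 + -59*i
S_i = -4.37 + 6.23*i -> [-4.37, 1.86, 8.09, 14.32, 20.55]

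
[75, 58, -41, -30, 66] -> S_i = Random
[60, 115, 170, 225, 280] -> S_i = 60 + 55*i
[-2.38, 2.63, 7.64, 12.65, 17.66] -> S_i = -2.38 + 5.01*i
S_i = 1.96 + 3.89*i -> [1.96, 5.85, 9.74, 13.63, 17.52]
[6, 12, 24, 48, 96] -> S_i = 6*2^i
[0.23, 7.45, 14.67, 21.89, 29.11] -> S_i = 0.23 + 7.22*i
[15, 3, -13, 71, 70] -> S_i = Random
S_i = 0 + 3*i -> [0, 3, 6, 9, 12]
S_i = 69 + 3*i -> [69, 72, 75, 78, 81]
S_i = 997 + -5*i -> [997, 992, 987, 982, 977]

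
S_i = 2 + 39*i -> [2, 41, 80, 119, 158]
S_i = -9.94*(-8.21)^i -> [-9.94, 81.61, -670.0, 5500.67, -45160.53]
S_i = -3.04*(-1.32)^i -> [-3.04, 4.01, -5.3, 6.99, -9.23]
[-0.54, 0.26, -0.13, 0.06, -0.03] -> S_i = -0.54*(-0.49)^i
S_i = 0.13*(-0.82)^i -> [0.13, -0.11, 0.09, -0.07, 0.06]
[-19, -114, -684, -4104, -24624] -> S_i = -19*6^i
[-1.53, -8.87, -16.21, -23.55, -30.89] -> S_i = -1.53 + -7.34*i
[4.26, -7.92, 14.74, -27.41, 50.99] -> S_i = 4.26*(-1.86)^i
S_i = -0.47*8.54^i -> [-0.47, -4.01, -34.28, -292.73, -2499.94]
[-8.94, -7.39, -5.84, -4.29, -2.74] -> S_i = -8.94 + 1.55*i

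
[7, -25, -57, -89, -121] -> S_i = 7 + -32*i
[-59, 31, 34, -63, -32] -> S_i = Random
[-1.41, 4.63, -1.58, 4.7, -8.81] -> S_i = Random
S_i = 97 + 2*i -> [97, 99, 101, 103, 105]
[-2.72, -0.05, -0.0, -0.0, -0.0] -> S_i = -2.72*0.02^i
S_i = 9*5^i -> [9, 45, 225, 1125, 5625]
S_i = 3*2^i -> [3, 6, 12, 24, 48]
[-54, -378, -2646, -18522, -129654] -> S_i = -54*7^i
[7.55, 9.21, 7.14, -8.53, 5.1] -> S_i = Random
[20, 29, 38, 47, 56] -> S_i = 20 + 9*i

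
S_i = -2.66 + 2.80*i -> [-2.66, 0.14, 2.94, 5.74, 8.54]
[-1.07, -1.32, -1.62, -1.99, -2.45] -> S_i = -1.07*1.23^i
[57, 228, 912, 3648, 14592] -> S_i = 57*4^i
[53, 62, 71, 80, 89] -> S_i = 53 + 9*i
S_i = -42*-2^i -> [-42, 84, -168, 336, -672]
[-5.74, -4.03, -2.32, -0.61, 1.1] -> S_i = -5.74 + 1.71*i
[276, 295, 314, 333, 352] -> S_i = 276 + 19*i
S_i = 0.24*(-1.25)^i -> [0.24, -0.3, 0.38, -0.47, 0.59]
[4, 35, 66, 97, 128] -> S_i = 4 + 31*i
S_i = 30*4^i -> [30, 120, 480, 1920, 7680]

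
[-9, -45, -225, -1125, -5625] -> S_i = -9*5^i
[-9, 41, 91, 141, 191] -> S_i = -9 + 50*i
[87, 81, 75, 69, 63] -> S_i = 87 + -6*i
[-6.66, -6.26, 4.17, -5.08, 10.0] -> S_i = Random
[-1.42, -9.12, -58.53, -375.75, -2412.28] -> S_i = -1.42*6.42^i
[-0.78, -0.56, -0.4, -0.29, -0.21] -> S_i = -0.78*0.72^i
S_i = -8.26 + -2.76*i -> [-8.26, -11.02, -13.78, -16.54, -19.3]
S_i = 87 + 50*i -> [87, 137, 187, 237, 287]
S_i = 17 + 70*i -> [17, 87, 157, 227, 297]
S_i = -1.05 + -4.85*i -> [-1.05, -5.9, -10.75, -15.6, -20.45]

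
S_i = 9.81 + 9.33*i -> [9.81, 19.14, 28.47, 37.8, 47.13]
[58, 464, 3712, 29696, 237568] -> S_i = 58*8^i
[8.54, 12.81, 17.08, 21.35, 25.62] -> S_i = 8.54 + 4.27*i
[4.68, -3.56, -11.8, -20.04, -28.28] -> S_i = 4.68 + -8.24*i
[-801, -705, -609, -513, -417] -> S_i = -801 + 96*i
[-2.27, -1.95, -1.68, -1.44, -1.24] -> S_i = -2.27*0.86^i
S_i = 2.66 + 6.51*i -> [2.66, 9.17, 15.68, 22.19, 28.7]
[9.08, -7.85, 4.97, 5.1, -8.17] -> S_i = Random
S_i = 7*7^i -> [7, 49, 343, 2401, 16807]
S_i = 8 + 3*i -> [8, 11, 14, 17, 20]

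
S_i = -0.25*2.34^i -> [-0.25, -0.58, -1.37, -3.2, -7.5]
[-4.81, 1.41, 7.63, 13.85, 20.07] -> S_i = -4.81 + 6.22*i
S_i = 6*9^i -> [6, 54, 486, 4374, 39366]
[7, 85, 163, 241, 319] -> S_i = 7 + 78*i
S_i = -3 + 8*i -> [-3, 5, 13, 21, 29]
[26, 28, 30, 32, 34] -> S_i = 26 + 2*i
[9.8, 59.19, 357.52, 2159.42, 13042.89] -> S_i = 9.80*6.04^i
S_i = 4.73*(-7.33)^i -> [4.73, -34.67, 254.14, -1862.83, 13654.54]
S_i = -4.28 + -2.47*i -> [-4.28, -6.75, -9.22, -11.69, -14.16]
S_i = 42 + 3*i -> [42, 45, 48, 51, 54]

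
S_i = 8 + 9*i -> [8, 17, 26, 35, 44]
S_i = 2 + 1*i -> [2, 3, 4, 5, 6]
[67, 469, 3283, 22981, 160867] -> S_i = 67*7^i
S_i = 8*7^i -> [8, 56, 392, 2744, 19208]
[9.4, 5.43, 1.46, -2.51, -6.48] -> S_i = 9.40 + -3.97*i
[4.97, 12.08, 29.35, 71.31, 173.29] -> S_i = 4.97*2.43^i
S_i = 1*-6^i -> [1, -6, 36, -216, 1296]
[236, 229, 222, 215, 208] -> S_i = 236 + -7*i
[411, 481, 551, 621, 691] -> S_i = 411 + 70*i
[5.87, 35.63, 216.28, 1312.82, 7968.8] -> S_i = 5.87*6.07^i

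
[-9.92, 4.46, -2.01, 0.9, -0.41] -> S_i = -9.92*(-0.45)^i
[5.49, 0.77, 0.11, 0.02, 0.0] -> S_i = 5.49*0.14^i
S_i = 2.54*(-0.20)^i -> [2.54, -0.51, 0.1, -0.02, 0.0]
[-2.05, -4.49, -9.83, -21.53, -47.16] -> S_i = -2.05*2.19^i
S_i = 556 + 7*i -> [556, 563, 570, 577, 584]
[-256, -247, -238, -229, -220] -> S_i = -256 + 9*i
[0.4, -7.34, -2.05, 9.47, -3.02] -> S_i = Random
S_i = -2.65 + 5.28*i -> [-2.65, 2.63, 7.91, 13.19, 18.47]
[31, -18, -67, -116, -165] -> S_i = 31 + -49*i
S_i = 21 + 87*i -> [21, 108, 195, 282, 369]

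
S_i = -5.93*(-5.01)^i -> [-5.93, 29.71, -148.84, 745.71, -3735.99]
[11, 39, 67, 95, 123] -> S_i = 11 + 28*i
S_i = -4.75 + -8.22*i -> [-4.75, -12.97, -21.19, -29.41, -37.63]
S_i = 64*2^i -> [64, 128, 256, 512, 1024]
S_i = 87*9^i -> [87, 783, 7047, 63423, 570807]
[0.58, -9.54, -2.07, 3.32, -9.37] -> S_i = Random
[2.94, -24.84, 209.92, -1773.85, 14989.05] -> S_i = 2.94*(-8.45)^i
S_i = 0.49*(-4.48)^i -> [0.49, -2.2, 9.83, -44.06, 197.38]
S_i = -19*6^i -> [-19, -114, -684, -4104, -24624]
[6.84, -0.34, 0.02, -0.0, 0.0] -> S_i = 6.84*(-0.05)^i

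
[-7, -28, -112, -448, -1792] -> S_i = -7*4^i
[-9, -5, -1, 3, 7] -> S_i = -9 + 4*i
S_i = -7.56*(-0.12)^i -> [-7.56, 0.91, -0.11, 0.01, -0.0]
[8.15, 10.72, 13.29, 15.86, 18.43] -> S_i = 8.15 + 2.57*i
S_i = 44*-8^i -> [44, -352, 2816, -22528, 180224]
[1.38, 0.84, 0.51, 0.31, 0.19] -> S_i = 1.38*0.61^i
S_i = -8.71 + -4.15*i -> [-8.71, -12.86, -17.01, -21.16, -25.31]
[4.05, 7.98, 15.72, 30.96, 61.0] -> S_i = 4.05*1.97^i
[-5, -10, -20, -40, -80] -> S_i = -5*2^i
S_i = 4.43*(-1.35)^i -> [4.43, -5.98, 8.07, -10.9, 14.71]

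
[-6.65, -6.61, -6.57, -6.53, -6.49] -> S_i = -6.65 + 0.04*i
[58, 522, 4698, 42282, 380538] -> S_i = 58*9^i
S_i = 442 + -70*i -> [442, 372, 302, 232, 162]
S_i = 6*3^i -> [6, 18, 54, 162, 486]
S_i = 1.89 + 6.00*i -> [1.89, 7.89, 13.89, 19.89, 25.89]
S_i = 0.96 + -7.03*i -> [0.96, -6.07, -13.1, -20.13, -27.16]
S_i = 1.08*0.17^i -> [1.08, 0.18, 0.03, 0.01, 0.0]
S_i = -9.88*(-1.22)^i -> [-9.88, 12.05, -14.71, 17.94, -21.89]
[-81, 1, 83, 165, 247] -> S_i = -81 + 82*i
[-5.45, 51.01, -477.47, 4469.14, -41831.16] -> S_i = -5.45*(-9.36)^i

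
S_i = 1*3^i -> [1, 3, 9, 27, 81]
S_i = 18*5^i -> [18, 90, 450, 2250, 11250]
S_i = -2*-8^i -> [-2, 16, -128, 1024, -8192]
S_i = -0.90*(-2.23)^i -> [-0.9, 2.01, -4.48, 9.98, -22.26]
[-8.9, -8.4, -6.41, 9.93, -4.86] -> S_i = Random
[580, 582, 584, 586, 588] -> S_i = 580 + 2*i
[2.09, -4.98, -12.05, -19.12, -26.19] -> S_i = 2.09 + -7.07*i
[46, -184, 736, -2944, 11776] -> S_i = 46*-4^i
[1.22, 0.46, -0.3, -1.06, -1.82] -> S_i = 1.22 + -0.76*i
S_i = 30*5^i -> [30, 150, 750, 3750, 18750]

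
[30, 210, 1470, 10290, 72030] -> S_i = 30*7^i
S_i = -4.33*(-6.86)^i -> [-4.33, 29.7, -203.77, 1397.85, -9589.24]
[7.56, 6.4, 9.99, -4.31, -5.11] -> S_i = Random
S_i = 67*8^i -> [67, 536, 4288, 34304, 274432]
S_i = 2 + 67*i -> [2, 69, 136, 203, 270]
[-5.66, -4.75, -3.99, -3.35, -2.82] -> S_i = -5.66*0.84^i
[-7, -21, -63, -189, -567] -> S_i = -7*3^i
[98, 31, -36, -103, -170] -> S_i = 98 + -67*i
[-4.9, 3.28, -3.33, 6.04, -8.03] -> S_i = Random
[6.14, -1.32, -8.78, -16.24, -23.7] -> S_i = 6.14 + -7.46*i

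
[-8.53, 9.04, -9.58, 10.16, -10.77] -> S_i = -8.53*(-1.06)^i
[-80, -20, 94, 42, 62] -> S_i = Random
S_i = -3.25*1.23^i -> [-3.25, -4.0, -4.92, -6.05, -7.44]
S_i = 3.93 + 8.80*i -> [3.93, 12.73, 21.53, 30.33, 39.13]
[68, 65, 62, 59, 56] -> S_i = 68 + -3*i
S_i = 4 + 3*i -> [4, 7, 10, 13, 16]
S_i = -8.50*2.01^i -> [-8.5, -17.08, -34.34, -69.03, -138.74]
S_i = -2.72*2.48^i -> [-2.72, -6.75, -16.73, -41.49, -102.89]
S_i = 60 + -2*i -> [60, 58, 56, 54, 52]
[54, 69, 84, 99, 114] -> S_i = 54 + 15*i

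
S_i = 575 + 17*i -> [575, 592, 609, 626, 643]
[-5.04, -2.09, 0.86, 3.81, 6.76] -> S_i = -5.04 + 2.95*i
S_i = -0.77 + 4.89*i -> [-0.77, 4.12, 9.01, 13.9, 18.79]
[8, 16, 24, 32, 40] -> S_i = 8 + 8*i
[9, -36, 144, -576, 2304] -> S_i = 9*-4^i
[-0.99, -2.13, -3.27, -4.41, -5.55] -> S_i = -0.99 + -1.14*i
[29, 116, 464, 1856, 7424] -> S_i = 29*4^i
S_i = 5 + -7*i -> [5, -2, -9, -16, -23]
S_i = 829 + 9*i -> [829, 838, 847, 856, 865]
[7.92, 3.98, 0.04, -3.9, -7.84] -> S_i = 7.92 + -3.94*i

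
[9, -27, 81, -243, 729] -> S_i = 9*-3^i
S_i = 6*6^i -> [6, 36, 216, 1296, 7776]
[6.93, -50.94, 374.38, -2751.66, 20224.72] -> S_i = 6.93*(-7.35)^i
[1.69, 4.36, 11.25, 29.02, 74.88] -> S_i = 1.69*2.58^i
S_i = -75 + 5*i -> [-75, -70, -65, -60, -55]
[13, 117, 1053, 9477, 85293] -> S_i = 13*9^i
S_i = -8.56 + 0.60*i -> [-8.56, -7.96, -7.36, -6.76, -6.16]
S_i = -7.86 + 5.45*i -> [-7.86, -2.41, 3.04, 8.49, 13.94]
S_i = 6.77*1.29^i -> [6.77, 8.73, 11.27, 14.53, 18.75]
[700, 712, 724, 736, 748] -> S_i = 700 + 12*i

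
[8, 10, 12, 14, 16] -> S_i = 8 + 2*i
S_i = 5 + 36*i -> [5, 41, 77, 113, 149]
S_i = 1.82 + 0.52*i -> [1.82, 2.34, 2.86, 3.38, 3.9]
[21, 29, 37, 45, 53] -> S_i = 21 + 8*i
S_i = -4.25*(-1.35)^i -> [-4.25, 5.74, -7.75, 10.46, -14.12]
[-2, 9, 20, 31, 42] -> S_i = -2 + 11*i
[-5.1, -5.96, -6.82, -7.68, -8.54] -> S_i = -5.10 + -0.86*i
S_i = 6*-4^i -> [6, -24, 96, -384, 1536]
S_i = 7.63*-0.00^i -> [7.63, -0.0, 0.0, -0.0, 0.0]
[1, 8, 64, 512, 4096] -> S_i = 1*8^i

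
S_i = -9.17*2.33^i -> [-9.17, -21.37, -49.78, -115.99, -270.27]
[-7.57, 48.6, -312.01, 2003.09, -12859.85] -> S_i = -7.57*(-6.42)^i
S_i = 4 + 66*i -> [4, 70, 136, 202, 268]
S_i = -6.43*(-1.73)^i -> [-6.43, 11.12, -19.24, 33.29, -57.6]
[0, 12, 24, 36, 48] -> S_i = 0 + 12*i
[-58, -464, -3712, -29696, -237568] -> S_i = -58*8^i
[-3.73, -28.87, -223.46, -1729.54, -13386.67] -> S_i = -3.73*7.74^i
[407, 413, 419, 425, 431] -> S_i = 407 + 6*i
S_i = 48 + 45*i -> [48, 93, 138, 183, 228]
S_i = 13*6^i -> [13, 78, 468, 2808, 16848]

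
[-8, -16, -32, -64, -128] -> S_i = -8*2^i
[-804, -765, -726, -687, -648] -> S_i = -804 + 39*i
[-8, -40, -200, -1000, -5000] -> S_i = -8*5^i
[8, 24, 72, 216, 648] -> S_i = 8*3^i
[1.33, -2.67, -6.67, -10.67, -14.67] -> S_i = 1.33 + -4.00*i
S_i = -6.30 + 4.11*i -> [-6.3, -2.19, 1.92, 6.03, 10.14]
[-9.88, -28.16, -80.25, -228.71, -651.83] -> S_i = -9.88*2.85^i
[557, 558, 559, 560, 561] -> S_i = 557 + 1*i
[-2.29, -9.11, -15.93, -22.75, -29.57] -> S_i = -2.29 + -6.82*i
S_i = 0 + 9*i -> [0, 9, 18, 27, 36]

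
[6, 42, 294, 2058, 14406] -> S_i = 6*7^i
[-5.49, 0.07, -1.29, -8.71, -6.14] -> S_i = Random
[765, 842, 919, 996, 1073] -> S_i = 765 + 77*i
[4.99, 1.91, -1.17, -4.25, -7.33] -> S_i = 4.99 + -3.08*i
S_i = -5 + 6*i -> [-5, 1, 7, 13, 19]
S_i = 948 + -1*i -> [948, 947, 946, 945, 944]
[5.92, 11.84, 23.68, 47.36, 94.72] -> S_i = 5.92*2.00^i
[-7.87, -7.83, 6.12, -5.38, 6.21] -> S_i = Random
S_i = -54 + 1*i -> [-54, -53, -52, -51, -50]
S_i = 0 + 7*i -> [0, 7, 14, 21, 28]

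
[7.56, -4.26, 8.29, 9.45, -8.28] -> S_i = Random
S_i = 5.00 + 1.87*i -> [5.0, 6.87, 8.74, 10.61, 12.48]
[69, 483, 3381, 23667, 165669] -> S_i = 69*7^i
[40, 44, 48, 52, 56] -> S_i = 40 + 4*i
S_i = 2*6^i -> [2, 12, 72, 432, 2592]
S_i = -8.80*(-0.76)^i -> [-8.8, 6.69, -5.08, 3.86, -2.94]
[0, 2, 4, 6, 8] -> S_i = 0 + 2*i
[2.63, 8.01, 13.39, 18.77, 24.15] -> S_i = 2.63 + 5.38*i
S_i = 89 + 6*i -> [89, 95, 101, 107, 113]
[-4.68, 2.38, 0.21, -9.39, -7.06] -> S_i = Random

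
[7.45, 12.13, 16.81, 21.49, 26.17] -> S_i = 7.45 + 4.68*i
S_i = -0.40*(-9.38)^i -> [-0.4, 3.75, -35.19, 330.12, -3096.5]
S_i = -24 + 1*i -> [-24, -23, -22, -21, -20]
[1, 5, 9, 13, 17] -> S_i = 1 + 4*i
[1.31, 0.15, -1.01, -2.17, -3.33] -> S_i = 1.31 + -1.16*i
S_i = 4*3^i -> [4, 12, 36, 108, 324]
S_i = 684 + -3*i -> [684, 681, 678, 675, 672]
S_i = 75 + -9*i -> [75, 66, 57, 48, 39]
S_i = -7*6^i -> [-7, -42, -252, -1512, -9072]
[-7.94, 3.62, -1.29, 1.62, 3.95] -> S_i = Random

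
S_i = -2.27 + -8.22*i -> [-2.27, -10.49, -18.71, -26.93, -35.15]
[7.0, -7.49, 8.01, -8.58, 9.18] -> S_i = 7.00*(-1.07)^i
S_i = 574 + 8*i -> [574, 582, 590, 598, 606]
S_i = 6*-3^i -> [6, -18, 54, -162, 486]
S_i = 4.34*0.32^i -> [4.34, 1.39, 0.44, 0.14, 0.05]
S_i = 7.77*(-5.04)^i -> [7.77, -39.16, 197.37, -994.75, 5013.52]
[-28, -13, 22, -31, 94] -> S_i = Random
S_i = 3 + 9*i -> [3, 12, 21, 30, 39]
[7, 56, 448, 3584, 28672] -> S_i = 7*8^i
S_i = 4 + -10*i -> [4, -6, -16, -26, -36]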